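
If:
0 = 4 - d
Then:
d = 4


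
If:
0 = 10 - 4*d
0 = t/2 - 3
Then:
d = 5/2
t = 6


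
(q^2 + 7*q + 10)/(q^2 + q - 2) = (q + 5)/(q - 1)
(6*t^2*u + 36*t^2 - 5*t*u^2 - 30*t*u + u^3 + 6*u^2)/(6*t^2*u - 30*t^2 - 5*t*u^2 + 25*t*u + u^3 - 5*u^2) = (u + 6)/(u - 5)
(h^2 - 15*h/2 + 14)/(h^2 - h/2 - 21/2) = (h - 4)/(h + 3)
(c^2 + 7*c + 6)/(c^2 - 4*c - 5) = (c + 6)/(c - 5)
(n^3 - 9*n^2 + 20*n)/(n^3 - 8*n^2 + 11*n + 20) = n/(n + 1)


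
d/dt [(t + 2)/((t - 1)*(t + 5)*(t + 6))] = 2*(-t^3 - 8*t^2 - 20*t - 34)/(t^6 + 20*t^5 + 138*t^4 + 320*t^3 - 239*t^2 - 1140*t + 900)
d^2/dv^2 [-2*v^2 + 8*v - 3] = -4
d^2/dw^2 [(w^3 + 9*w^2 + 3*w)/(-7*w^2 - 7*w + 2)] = 6*(77*w^3 - 112*w^2 - 46*w - 26)/(343*w^6 + 1029*w^5 + 735*w^4 - 245*w^3 - 210*w^2 + 84*w - 8)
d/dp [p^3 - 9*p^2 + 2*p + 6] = 3*p^2 - 18*p + 2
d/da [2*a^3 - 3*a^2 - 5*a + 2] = 6*a^2 - 6*a - 5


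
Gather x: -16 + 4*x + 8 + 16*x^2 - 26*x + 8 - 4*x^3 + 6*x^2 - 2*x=-4*x^3 + 22*x^2 - 24*x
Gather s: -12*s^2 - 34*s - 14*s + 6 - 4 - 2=-12*s^2 - 48*s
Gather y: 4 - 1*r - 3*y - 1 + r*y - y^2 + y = -r - y^2 + y*(r - 2) + 3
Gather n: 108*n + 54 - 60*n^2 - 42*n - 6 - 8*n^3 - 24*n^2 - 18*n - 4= -8*n^3 - 84*n^2 + 48*n + 44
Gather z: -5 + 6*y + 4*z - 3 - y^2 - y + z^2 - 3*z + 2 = -y^2 + 5*y + z^2 + z - 6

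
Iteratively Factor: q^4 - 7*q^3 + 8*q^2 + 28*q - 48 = (q - 3)*(q^3 - 4*q^2 - 4*q + 16) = (q - 3)*(q - 2)*(q^2 - 2*q - 8) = (q - 4)*(q - 3)*(q - 2)*(q + 2)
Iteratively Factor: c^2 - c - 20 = (c + 4)*(c - 5)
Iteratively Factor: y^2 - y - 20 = (y - 5)*(y + 4)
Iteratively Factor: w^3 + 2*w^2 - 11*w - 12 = (w + 4)*(w^2 - 2*w - 3) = (w + 1)*(w + 4)*(w - 3)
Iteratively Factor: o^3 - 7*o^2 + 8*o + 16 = (o - 4)*(o^2 - 3*o - 4) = (o - 4)^2*(o + 1)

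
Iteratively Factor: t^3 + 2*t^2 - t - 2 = (t + 1)*(t^2 + t - 2) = (t - 1)*(t + 1)*(t + 2)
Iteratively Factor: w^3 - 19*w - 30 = (w + 2)*(w^2 - 2*w - 15) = (w - 5)*(w + 2)*(w + 3)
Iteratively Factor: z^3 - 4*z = (z - 2)*(z^2 + 2*z) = z*(z - 2)*(z + 2)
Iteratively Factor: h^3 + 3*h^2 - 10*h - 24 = (h + 2)*(h^2 + h - 12) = (h + 2)*(h + 4)*(h - 3)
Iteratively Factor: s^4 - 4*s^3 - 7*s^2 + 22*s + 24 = (s - 4)*(s^3 - 7*s - 6) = (s - 4)*(s - 3)*(s^2 + 3*s + 2) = (s - 4)*(s - 3)*(s + 1)*(s + 2)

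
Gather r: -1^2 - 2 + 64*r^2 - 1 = 64*r^2 - 4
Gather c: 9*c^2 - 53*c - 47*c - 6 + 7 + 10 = 9*c^2 - 100*c + 11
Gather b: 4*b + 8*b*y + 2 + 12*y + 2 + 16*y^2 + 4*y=b*(8*y + 4) + 16*y^2 + 16*y + 4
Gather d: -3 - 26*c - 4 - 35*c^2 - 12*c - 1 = -35*c^2 - 38*c - 8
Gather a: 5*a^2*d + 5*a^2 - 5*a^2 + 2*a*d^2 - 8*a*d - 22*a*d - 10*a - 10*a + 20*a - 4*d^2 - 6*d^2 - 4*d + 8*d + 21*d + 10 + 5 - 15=5*a^2*d + a*(2*d^2 - 30*d) - 10*d^2 + 25*d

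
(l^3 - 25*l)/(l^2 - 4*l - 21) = l*(25 - l^2)/(-l^2 + 4*l + 21)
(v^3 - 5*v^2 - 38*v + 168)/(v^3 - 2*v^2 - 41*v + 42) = (v - 4)/(v - 1)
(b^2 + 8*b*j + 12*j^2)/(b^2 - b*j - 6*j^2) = (b + 6*j)/(b - 3*j)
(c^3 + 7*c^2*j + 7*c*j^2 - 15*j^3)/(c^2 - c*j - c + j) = (c^2 + 8*c*j + 15*j^2)/(c - 1)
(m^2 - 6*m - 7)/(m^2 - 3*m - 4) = (m - 7)/(m - 4)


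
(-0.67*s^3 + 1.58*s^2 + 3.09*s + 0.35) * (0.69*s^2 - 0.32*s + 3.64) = -0.4623*s^5 + 1.3046*s^4 - 0.8123*s^3 + 5.0039*s^2 + 11.1356*s + 1.274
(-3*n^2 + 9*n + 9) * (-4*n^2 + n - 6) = 12*n^4 - 39*n^3 - 9*n^2 - 45*n - 54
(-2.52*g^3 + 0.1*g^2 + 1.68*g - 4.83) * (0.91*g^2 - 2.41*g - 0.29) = -2.2932*g^5 + 6.1642*g^4 + 2.0186*g^3 - 8.4731*g^2 + 11.1531*g + 1.4007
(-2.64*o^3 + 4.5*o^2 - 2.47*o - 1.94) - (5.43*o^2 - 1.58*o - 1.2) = -2.64*o^3 - 0.93*o^2 - 0.89*o - 0.74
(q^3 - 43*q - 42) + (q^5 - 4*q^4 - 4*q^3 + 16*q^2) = q^5 - 4*q^4 - 3*q^3 + 16*q^2 - 43*q - 42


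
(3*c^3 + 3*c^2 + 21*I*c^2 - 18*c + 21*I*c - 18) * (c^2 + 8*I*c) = 3*c^5 + 3*c^4 + 45*I*c^4 - 186*c^3 + 45*I*c^3 - 186*c^2 - 144*I*c^2 - 144*I*c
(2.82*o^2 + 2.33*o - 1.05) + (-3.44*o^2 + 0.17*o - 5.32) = -0.62*o^2 + 2.5*o - 6.37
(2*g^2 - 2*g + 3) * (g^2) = 2*g^4 - 2*g^3 + 3*g^2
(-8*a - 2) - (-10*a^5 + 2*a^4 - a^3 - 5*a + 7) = 10*a^5 - 2*a^4 + a^3 - 3*a - 9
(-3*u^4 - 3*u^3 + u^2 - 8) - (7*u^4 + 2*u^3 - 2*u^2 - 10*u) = -10*u^4 - 5*u^3 + 3*u^2 + 10*u - 8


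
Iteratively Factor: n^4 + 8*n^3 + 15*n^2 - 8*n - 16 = (n + 4)*(n^3 + 4*n^2 - n - 4) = (n + 4)^2*(n^2 - 1) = (n - 1)*(n + 4)^2*(n + 1)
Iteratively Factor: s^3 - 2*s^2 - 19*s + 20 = (s - 5)*(s^2 + 3*s - 4) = (s - 5)*(s + 4)*(s - 1)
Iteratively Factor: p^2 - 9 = (p - 3)*(p + 3)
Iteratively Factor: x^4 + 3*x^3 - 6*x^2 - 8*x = (x + 1)*(x^3 + 2*x^2 - 8*x) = x*(x + 1)*(x^2 + 2*x - 8) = x*(x + 1)*(x + 4)*(x - 2)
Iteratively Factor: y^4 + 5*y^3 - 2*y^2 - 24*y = (y)*(y^3 + 5*y^2 - 2*y - 24) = y*(y + 4)*(y^2 + y - 6) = y*(y + 3)*(y + 4)*(y - 2)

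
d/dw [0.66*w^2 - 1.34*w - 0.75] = 1.32*w - 1.34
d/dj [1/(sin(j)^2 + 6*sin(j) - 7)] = -2*(sin(j) + 3)*cos(j)/(sin(j)^2 + 6*sin(j) - 7)^2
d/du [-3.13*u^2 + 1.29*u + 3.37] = 1.29 - 6.26*u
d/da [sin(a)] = cos(a)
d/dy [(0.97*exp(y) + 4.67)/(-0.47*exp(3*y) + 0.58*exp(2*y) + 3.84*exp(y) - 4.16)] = (0.9118*exp(3*y) + 6.0221*exp(2*y) - 5.4172*exp(y) - 21.968)*exp(y)/(0.2209*exp(6*y) - 0.5452*exp(5*y) - 3.2732*exp(4*y) + 8.3648*exp(3*y) + 9.92*exp(2*y) - 31.9488*exp(y) + 17.3056)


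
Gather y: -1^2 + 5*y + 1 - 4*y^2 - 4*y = -4*y^2 + y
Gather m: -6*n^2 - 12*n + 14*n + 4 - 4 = -6*n^2 + 2*n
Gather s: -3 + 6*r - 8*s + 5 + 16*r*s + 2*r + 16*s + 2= 8*r + s*(16*r + 8) + 4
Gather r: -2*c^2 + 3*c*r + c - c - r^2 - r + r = -2*c^2 + 3*c*r - r^2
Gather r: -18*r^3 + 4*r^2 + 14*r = -18*r^3 + 4*r^2 + 14*r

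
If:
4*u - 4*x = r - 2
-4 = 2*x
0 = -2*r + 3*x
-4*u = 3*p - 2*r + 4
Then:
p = 1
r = -3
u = -13/4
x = -2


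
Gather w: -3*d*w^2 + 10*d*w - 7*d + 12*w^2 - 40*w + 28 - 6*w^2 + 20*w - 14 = -7*d + w^2*(6 - 3*d) + w*(10*d - 20) + 14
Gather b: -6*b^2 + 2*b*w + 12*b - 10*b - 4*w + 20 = -6*b^2 + b*(2*w + 2) - 4*w + 20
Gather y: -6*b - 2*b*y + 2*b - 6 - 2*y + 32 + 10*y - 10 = -4*b + y*(8 - 2*b) + 16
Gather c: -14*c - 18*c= -32*c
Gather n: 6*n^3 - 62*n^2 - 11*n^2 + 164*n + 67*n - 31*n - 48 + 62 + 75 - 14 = 6*n^3 - 73*n^2 + 200*n + 75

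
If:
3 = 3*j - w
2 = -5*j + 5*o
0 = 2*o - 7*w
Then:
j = 109/95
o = 147/95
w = 42/95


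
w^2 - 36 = (w - 6)*(w + 6)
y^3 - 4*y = y*(y - 2)*(y + 2)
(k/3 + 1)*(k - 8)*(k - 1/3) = k^3/3 - 16*k^2/9 - 67*k/9 + 8/3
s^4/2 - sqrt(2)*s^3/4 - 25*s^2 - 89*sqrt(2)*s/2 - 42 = (s/2 + sqrt(2)/2)*(s - 6*sqrt(2))*(s + sqrt(2))*(s + 7*sqrt(2)/2)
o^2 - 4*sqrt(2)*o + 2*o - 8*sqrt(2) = (o + 2)*(o - 4*sqrt(2))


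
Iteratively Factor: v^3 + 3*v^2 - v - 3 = (v - 1)*(v^2 + 4*v + 3) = (v - 1)*(v + 1)*(v + 3)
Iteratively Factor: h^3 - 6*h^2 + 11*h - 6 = (h - 2)*(h^2 - 4*h + 3) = (h - 2)*(h - 1)*(h - 3)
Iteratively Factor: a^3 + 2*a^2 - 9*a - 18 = (a + 3)*(a^2 - a - 6) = (a + 2)*(a + 3)*(a - 3)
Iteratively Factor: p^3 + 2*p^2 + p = (p + 1)*(p^2 + p) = p*(p + 1)*(p + 1)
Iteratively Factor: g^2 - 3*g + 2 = (g - 1)*(g - 2)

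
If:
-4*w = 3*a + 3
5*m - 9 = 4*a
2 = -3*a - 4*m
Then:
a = -46/31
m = 19/31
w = 45/124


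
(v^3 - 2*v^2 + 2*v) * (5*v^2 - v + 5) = 5*v^5 - 11*v^4 + 17*v^3 - 12*v^2 + 10*v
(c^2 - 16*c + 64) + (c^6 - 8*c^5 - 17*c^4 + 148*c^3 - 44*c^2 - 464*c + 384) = c^6 - 8*c^5 - 17*c^4 + 148*c^3 - 43*c^2 - 480*c + 448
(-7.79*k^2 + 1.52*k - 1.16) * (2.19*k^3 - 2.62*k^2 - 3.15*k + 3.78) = -17.0601*k^5 + 23.7386*k^4 + 18.0157*k^3 - 31.195*k^2 + 9.3996*k - 4.3848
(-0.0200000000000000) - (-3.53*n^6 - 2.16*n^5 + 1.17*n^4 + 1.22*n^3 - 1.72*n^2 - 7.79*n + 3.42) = 3.53*n^6 + 2.16*n^5 - 1.17*n^4 - 1.22*n^3 + 1.72*n^2 + 7.79*n - 3.44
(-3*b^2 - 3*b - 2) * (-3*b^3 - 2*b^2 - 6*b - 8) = 9*b^5 + 15*b^4 + 30*b^3 + 46*b^2 + 36*b + 16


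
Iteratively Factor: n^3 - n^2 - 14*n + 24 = (n + 4)*(n^2 - 5*n + 6) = (n - 2)*(n + 4)*(n - 3)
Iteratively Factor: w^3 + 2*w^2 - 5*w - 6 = (w - 2)*(w^2 + 4*w + 3) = (w - 2)*(w + 3)*(w + 1)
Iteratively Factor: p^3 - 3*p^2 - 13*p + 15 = (p + 3)*(p^2 - 6*p + 5) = (p - 1)*(p + 3)*(p - 5)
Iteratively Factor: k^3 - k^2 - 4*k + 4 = (k - 2)*(k^2 + k - 2) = (k - 2)*(k - 1)*(k + 2)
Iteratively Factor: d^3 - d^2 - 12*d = (d)*(d^2 - d - 12) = d*(d - 4)*(d + 3)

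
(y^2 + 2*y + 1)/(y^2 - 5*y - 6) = (y + 1)/(y - 6)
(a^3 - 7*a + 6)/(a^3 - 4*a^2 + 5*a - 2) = (a + 3)/(a - 1)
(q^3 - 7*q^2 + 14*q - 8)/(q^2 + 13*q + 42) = (q^3 - 7*q^2 + 14*q - 8)/(q^2 + 13*q + 42)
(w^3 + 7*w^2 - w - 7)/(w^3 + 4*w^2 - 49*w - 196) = (w^2 - 1)/(w^2 - 3*w - 28)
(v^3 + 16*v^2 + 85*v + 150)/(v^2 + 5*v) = v + 11 + 30/v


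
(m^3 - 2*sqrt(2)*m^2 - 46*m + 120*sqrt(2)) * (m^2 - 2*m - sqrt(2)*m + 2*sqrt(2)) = m^5 - 3*sqrt(2)*m^4 - 2*m^4 - 42*m^3 + 6*sqrt(2)*m^3 + 84*m^2 + 166*sqrt(2)*m^2 - 332*sqrt(2)*m - 240*m + 480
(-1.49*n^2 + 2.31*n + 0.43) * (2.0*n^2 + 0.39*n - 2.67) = -2.98*n^4 + 4.0389*n^3 + 5.7392*n^2 - 6.0*n - 1.1481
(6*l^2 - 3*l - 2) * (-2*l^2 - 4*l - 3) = -12*l^4 - 18*l^3 - 2*l^2 + 17*l + 6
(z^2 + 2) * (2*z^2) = 2*z^4 + 4*z^2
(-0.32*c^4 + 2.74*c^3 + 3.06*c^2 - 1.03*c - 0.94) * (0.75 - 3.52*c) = 1.1264*c^5 - 9.8848*c^4 - 8.7162*c^3 + 5.9206*c^2 + 2.5363*c - 0.705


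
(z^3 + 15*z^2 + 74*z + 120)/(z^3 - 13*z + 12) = (z^2 + 11*z + 30)/(z^2 - 4*z + 3)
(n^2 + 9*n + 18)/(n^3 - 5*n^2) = (n^2 + 9*n + 18)/(n^2*(n - 5))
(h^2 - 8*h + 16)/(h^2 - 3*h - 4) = (h - 4)/(h + 1)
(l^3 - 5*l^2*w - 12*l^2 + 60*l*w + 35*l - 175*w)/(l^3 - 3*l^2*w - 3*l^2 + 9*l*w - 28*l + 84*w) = (-l^2 + 5*l*w + 5*l - 25*w)/(-l^2 + 3*l*w - 4*l + 12*w)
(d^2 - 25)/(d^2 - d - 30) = (d - 5)/(d - 6)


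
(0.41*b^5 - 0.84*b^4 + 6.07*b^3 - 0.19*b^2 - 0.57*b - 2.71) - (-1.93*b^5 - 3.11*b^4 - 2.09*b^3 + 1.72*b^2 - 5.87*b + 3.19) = 2.34*b^5 + 2.27*b^4 + 8.16*b^3 - 1.91*b^2 + 5.3*b - 5.9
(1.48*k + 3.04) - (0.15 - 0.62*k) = 2.1*k + 2.89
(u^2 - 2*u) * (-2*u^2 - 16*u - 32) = -2*u^4 - 12*u^3 + 64*u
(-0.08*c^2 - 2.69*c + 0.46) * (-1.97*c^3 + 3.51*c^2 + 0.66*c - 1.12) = 0.1576*c^5 + 5.0185*c^4 - 10.4009*c^3 - 0.0711999999999999*c^2 + 3.3164*c - 0.5152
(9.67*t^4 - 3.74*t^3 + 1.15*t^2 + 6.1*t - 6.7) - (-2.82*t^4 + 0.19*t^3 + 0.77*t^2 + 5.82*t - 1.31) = 12.49*t^4 - 3.93*t^3 + 0.38*t^2 + 0.279999999999999*t - 5.39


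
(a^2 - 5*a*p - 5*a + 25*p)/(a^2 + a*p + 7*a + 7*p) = (a^2 - 5*a*p - 5*a + 25*p)/(a^2 + a*p + 7*a + 7*p)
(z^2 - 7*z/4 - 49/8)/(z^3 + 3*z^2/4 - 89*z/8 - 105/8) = (4*z + 7)/(4*z^2 + 17*z + 15)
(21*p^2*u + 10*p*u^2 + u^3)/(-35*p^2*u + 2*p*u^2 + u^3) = (-3*p - u)/(5*p - u)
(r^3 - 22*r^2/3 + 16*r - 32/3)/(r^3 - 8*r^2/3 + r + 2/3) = (3*r^2 - 16*r + 16)/(3*r^2 - 2*r - 1)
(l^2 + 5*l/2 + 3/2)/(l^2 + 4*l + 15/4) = 2*(l + 1)/(2*l + 5)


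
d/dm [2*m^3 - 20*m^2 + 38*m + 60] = 6*m^2 - 40*m + 38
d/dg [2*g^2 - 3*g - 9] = 4*g - 3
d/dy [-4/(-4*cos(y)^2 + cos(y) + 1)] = 4*(8*cos(y) - 1)*sin(y)/(-4*cos(y)^2 + cos(y) + 1)^2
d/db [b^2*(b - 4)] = b*(3*b - 8)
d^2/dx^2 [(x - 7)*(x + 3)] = 2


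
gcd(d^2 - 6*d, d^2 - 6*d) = d^2 - 6*d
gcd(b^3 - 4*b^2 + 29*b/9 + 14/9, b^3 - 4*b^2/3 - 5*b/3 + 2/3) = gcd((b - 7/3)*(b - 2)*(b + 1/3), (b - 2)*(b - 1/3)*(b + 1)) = b - 2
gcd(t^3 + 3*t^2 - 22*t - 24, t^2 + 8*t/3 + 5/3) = t + 1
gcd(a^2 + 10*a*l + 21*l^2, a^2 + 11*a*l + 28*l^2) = a + 7*l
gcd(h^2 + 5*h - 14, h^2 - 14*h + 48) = 1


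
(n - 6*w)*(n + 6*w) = n^2 - 36*w^2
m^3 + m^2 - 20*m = m*(m - 4)*(m + 5)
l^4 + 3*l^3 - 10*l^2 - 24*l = l*(l - 3)*(l + 2)*(l + 4)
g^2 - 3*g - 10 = (g - 5)*(g + 2)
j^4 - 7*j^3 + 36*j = j*(j - 6)*(j - 3)*(j + 2)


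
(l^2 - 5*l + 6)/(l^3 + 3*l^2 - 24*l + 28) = (l - 3)/(l^2 + 5*l - 14)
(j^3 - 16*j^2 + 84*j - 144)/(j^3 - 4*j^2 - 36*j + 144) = (j - 6)/(j + 6)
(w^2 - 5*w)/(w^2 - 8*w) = (w - 5)/(w - 8)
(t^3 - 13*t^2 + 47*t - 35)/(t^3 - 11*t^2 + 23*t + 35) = (t - 1)/(t + 1)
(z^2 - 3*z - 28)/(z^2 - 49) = (z + 4)/(z + 7)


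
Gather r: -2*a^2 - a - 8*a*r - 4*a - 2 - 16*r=-2*a^2 - 5*a + r*(-8*a - 16) - 2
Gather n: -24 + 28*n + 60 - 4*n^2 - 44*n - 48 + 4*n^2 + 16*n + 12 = 0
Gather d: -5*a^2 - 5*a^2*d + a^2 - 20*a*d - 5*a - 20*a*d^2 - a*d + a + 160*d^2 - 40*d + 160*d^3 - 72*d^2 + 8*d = -4*a^2 - 4*a + 160*d^3 + d^2*(88 - 20*a) + d*(-5*a^2 - 21*a - 32)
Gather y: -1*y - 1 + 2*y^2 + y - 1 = 2*y^2 - 2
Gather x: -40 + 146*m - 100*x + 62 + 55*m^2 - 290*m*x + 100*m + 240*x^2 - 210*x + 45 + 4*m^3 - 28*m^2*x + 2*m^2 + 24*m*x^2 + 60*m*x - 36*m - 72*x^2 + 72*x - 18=4*m^3 + 57*m^2 + 210*m + x^2*(24*m + 168) + x*(-28*m^2 - 230*m - 238) + 49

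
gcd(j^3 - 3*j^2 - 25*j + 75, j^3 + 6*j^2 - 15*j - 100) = j + 5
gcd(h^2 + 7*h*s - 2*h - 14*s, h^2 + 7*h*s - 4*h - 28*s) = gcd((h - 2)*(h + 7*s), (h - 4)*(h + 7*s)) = h + 7*s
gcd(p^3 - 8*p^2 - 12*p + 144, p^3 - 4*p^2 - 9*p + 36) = 1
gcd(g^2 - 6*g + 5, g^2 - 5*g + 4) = g - 1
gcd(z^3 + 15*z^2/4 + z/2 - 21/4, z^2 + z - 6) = z + 3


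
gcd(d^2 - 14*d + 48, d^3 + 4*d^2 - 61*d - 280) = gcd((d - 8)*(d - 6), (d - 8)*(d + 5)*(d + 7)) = d - 8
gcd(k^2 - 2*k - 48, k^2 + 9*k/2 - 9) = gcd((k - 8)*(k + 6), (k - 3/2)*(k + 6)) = k + 6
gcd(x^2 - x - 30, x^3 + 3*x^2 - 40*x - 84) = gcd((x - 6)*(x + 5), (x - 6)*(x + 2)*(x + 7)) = x - 6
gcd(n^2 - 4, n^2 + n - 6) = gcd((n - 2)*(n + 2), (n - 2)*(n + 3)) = n - 2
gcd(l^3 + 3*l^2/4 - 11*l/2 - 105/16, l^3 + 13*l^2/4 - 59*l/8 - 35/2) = l^2 - 3*l/4 - 35/8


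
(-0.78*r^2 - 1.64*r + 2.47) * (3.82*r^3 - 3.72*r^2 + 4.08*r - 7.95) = -2.9796*r^5 - 3.3632*r^4 + 12.3538*r^3 - 9.6786*r^2 + 23.1156*r - 19.6365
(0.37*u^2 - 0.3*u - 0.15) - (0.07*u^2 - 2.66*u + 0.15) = 0.3*u^2 + 2.36*u - 0.3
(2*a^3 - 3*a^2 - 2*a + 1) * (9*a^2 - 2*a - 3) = 18*a^5 - 31*a^4 - 18*a^3 + 22*a^2 + 4*a - 3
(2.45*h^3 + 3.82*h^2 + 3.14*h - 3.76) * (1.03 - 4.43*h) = -10.8535*h^4 - 14.3991*h^3 - 9.9756*h^2 + 19.891*h - 3.8728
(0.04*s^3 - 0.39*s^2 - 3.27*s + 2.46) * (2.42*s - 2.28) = 0.0968*s^4 - 1.035*s^3 - 7.0242*s^2 + 13.4088*s - 5.6088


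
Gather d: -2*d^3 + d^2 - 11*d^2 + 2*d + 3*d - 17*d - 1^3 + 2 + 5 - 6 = -2*d^3 - 10*d^2 - 12*d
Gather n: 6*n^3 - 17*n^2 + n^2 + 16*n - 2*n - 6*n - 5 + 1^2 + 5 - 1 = 6*n^3 - 16*n^2 + 8*n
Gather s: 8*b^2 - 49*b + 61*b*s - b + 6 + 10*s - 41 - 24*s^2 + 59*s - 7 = 8*b^2 - 50*b - 24*s^2 + s*(61*b + 69) - 42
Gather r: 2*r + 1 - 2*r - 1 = 0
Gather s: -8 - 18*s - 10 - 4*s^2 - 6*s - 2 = -4*s^2 - 24*s - 20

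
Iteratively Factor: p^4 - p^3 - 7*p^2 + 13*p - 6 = (p - 2)*(p^3 + p^2 - 5*p + 3) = (p - 2)*(p - 1)*(p^2 + 2*p - 3) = (p - 2)*(p - 1)^2*(p + 3)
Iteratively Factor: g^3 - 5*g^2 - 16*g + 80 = (g + 4)*(g^2 - 9*g + 20) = (g - 4)*(g + 4)*(g - 5)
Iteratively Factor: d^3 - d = (d - 1)*(d^2 + d) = (d - 1)*(d + 1)*(d)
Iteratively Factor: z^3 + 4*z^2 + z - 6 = (z + 3)*(z^2 + z - 2) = (z - 1)*(z + 3)*(z + 2)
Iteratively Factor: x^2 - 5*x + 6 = (x - 2)*(x - 3)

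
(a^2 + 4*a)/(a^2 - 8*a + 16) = a*(a + 4)/(a^2 - 8*a + 16)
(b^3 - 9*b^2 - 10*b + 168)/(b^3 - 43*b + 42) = (b^2 - 3*b - 28)/(b^2 + 6*b - 7)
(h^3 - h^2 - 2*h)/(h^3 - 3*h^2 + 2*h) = (h + 1)/(h - 1)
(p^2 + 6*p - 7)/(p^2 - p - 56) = (p - 1)/(p - 8)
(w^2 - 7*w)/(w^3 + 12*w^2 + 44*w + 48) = w*(w - 7)/(w^3 + 12*w^2 + 44*w + 48)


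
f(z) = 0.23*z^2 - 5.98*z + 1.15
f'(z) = 0.46*z - 5.98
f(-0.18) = 2.23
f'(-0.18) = -6.06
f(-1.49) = 10.57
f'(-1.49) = -6.67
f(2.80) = -13.79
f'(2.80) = -4.69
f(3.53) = -17.09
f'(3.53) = -4.36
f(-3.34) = 23.69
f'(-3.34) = -7.52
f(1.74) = -8.56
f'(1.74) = -5.18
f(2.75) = -13.56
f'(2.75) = -4.72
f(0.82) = -3.60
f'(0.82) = -5.60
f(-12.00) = 106.03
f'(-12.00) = -11.50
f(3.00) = -14.72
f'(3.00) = -4.60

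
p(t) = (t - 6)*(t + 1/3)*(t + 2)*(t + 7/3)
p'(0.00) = -35.11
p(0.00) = -9.33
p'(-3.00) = -47.78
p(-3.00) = 16.00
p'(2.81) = -100.96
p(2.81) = -248.07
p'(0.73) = -67.64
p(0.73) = -46.86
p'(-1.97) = 5.03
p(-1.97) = 0.14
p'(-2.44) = -10.21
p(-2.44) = 0.83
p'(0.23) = -45.34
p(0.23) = -18.58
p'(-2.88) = -37.76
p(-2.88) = 10.88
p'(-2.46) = -11.17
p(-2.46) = 1.05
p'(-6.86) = -1214.35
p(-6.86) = 1846.49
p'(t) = (t - 6)*(t + 1/3)*(t + 2) + (t - 6)*(t + 1/3)*(t + 7/3) + (t - 6)*(t + 2)*(t + 7/3) + (t + 1/3)*(t + 2)*(t + 7/3) = 4*t^3 - 4*t^2 - 394*t/9 - 316/9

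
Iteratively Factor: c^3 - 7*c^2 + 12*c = (c - 3)*(c^2 - 4*c) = (c - 4)*(c - 3)*(c)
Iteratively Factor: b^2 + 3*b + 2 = (b + 1)*(b + 2)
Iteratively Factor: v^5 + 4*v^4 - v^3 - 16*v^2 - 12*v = (v + 1)*(v^4 + 3*v^3 - 4*v^2 - 12*v) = (v + 1)*(v + 3)*(v^3 - 4*v) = (v - 2)*(v + 1)*(v + 3)*(v^2 + 2*v) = (v - 2)*(v + 1)*(v + 2)*(v + 3)*(v)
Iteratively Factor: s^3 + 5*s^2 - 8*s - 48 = (s - 3)*(s^2 + 8*s + 16) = (s - 3)*(s + 4)*(s + 4)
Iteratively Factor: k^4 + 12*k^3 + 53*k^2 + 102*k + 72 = (k + 2)*(k^3 + 10*k^2 + 33*k + 36) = (k + 2)*(k + 3)*(k^2 + 7*k + 12) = (k + 2)*(k + 3)*(k + 4)*(k + 3)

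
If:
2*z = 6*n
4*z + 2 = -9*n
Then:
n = -2/21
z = -2/7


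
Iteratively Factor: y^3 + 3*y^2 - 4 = (y + 2)*(y^2 + y - 2) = (y + 2)^2*(y - 1)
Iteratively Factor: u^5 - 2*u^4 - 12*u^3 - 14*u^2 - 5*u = (u + 1)*(u^4 - 3*u^3 - 9*u^2 - 5*u) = (u - 5)*(u + 1)*(u^3 + 2*u^2 + u) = (u - 5)*(u + 1)^2*(u^2 + u) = (u - 5)*(u + 1)^3*(u)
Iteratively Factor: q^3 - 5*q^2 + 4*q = (q - 4)*(q^2 - q) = q*(q - 4)*(q - 1)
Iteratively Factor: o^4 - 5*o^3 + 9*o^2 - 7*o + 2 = (o - 1)*(o^3 - 4*o^2 + 5*o - 2) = (o - 2)*(o - 1)*(o^2 - 2*o + 1) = (o - 2)*(o - 1)^2*(o - 1)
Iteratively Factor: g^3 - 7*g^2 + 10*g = (g)*(g^2 - 7*g + 10) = g*(g - 2)*(g - 5)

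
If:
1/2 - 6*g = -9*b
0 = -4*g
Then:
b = -1/18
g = 0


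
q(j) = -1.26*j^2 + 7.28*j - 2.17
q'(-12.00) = 37.52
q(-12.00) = -270.97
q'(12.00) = -22.96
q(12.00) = -96.25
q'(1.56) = 3.35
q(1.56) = 6.12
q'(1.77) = 2.82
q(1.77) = 6.77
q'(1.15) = 4.38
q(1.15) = 4.54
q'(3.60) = -1.79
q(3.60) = 7.71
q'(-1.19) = 10.28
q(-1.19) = -12.62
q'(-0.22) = 7.83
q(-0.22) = -3.83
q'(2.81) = 0.20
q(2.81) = 8.34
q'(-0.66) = 8.94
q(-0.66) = -7.52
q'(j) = 7.28 - 2.52*j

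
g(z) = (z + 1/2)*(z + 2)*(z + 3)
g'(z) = (z + 1/2)*(z + 2) + (z + 1/2)*(z + 3) + (z + 2)*(z + 3)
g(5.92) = 453.55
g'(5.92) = 178.76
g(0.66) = 11.29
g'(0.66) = 17.07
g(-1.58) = -0.64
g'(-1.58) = -1.39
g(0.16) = 4.50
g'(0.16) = 10.34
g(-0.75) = -0.70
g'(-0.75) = 1.94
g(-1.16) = -1.02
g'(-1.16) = -0.22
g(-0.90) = -0.92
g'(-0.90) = 1.03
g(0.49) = 8.60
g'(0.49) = 14.61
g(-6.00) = -66.00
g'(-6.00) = 50.50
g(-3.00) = 0.00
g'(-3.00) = 2.50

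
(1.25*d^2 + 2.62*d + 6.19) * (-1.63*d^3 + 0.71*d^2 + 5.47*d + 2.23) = -2.0375*d^5 - 3.3831*d^4 - 1.392*d^3 + 21.5138*d^2 + 39.7019*d + 13.8037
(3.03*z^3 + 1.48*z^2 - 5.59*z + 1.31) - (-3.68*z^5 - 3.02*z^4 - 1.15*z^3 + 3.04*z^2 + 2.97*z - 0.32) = 3.68*z^5 + 3.02*z^4 + 4.18*z^3 - 1.56*z^2 - 8.56*z + 1.63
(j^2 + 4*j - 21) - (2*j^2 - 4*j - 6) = -j^2 + 8*j - 15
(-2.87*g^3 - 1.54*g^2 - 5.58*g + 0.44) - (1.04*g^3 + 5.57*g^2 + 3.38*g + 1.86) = -3.91*g^3 - 7.11*g^2 - 8.96*g - 1.42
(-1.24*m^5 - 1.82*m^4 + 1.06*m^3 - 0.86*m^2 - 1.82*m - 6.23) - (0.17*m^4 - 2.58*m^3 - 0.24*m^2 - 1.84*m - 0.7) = -1.24*m^5 - 1.99*m^4 + 3.64*m^3 - 0.62*m^2 + 0.02*m - 5.53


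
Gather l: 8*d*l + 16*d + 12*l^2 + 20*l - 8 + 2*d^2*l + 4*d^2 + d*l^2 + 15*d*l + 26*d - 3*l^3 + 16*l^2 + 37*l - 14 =4*d^2 + 42*d - 3*l^3 + l^2*(d + 28) + l*(2*d^2 + 23*d + 57) - 22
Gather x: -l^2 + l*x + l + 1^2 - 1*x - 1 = -l^2 + l + x*(l - 1)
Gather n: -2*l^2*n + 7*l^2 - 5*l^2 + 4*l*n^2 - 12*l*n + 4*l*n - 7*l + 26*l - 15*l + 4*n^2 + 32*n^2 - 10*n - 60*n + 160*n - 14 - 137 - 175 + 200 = 2*l^2 + 4*l + n^2*(4*l + 36) + n*(-2*l^2 - 8*l + 90) - 126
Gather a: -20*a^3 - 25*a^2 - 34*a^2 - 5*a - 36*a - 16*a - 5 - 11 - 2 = -20*a^3 - 59*a^2 - 57*a - 18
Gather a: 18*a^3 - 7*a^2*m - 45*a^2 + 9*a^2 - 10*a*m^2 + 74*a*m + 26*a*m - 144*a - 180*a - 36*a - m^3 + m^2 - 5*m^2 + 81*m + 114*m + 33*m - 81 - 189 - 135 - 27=18*a^3 + a^2*(-7*m - 36) + a*(-10*m^2 + 100*m - 360) - m^3 - 4*m^2 + 228*m - 432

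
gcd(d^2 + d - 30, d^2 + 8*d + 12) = d + 6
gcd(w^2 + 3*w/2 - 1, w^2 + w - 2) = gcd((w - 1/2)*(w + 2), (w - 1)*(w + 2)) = w + 2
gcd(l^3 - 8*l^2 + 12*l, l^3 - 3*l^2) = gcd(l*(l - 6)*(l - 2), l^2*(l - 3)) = l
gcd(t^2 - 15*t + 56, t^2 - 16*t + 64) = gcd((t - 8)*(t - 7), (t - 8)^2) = t - 8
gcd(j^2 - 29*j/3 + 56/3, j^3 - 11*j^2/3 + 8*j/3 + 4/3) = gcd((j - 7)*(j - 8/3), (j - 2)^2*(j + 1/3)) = 1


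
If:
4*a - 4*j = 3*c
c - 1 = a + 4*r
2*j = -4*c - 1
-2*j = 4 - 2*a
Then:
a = -23/6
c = 8/3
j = -35/6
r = 11/8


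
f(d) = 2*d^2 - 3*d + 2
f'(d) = 4*d - 3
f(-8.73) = 180.62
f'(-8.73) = -37.92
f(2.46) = 6.72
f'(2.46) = 6.84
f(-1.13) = 7.94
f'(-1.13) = -7.52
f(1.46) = 1.88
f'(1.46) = 2.84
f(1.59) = 2.29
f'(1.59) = 3.36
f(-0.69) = 5.02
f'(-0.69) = -5.76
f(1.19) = 1.26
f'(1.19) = 1.76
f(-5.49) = 78.75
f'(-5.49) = -24.96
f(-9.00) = 191.00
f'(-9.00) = -39.00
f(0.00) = 2.00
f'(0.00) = -3.00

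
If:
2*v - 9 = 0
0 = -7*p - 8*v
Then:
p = -36/7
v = 9/2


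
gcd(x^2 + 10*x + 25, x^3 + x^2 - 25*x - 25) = x + 5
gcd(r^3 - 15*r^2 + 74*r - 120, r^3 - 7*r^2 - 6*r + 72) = r^2 - 10*r + 24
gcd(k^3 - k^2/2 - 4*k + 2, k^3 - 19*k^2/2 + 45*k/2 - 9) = k - 1/2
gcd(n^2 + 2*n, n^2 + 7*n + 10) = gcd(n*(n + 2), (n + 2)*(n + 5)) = n + 2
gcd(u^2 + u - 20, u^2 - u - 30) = u + 5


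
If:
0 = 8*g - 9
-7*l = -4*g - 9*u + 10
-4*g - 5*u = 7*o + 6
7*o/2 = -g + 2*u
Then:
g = 9/8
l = -55/28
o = -71/84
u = -11/12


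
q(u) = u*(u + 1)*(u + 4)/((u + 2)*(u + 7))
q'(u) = -u*(u + 1)*(u + 4)/((u + 2)*(u + 7)^2) + u*(u + 1)/((u + 2)*(u + 7)) - u*(u + 1)*(u + 4)/((u + 2)^2*(u + 7)) + u*(u + 4)/((u + 2)*(u + 7)) + (u + 1)*(u + 4)/((u + 2)*(u + 7)) = (u^4 + 18*u^3 + 83*u^2 + 140*u + 56)/(u^4 + 18*u^3 + 109*u^2 + 252*u + 196)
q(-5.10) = 3.91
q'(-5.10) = -6.06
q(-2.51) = -2.47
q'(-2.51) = -3.33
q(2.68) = 1.45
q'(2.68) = 0.69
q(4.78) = 3.04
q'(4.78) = 0.80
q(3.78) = 2.26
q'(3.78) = 0.76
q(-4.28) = 0.63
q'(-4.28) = -2.56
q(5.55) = 3.66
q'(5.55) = 0.83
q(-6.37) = 29.45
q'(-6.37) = -62.53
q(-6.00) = 15.00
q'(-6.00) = -24.25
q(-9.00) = -25.71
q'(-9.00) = -5.32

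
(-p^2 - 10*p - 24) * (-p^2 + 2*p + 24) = p^4 + 8*p^3 - 20*p^2 - 288*p - 576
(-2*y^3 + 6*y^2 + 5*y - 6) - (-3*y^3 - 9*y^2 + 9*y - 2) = y^3 + 15*y^2 - 4*y - 4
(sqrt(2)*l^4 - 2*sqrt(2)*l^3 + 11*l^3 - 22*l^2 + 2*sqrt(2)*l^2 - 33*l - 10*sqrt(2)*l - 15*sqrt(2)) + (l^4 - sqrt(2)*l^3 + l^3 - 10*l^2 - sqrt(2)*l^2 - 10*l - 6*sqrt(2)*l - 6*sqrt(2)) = l^4 + sqrt(2)*l^4 - 3*sqrt(2)*l^3 + 12*l^3 - 32*l^2 + sqrt(2)*l^2 - 43*l - 16*sqrt(2)*l - 21*sqrt(2)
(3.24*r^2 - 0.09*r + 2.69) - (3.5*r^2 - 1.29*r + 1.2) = -0.26*r^2 + 1.2*r + 1.49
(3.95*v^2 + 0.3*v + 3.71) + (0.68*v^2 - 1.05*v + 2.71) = 4.63*v^2 - 0.75*v + 6.42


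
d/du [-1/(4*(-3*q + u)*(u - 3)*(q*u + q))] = (-(3*q - u)*(u - 3) - (3*q - u)*(u + 1) + (u - 3)*(u + 1))/(4*q*(3*q - u)^2*(u - 3)^2*(u + 1)^2)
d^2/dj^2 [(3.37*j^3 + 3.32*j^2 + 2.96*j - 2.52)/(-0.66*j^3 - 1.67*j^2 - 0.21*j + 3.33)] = (-3.5527136788005e-15*j^7 + 4.53644399999999*j^6 - 4.93376400000005*j^5 - 92.520648*j^4 - 108.853216*j^3 - 130.439322*j^2 - 284.449374*j - 49.519944)/(0.287496*j^9 + 2.182356*j^8 + 5.79645*j^7 + 1.694591*j^6 - 20.177631*j^5 - 30.409398*j^4 + 14.958297*j^3 + 55.11483*j^2 + 6.986007*j - 36.926037)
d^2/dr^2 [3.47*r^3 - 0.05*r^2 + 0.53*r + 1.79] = 20.82*r - 0.1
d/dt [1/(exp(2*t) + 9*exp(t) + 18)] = (-2*exp(t) - 9)*exp(t)/(exp(2*t) + 9*exp(t) + 18)^2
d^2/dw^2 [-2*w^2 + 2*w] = -4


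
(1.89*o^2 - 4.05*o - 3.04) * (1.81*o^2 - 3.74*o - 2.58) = 3.4209*o^4 - 14.3991*o^3 + 4.7684*o^2 + 21.8186*o + 7.8432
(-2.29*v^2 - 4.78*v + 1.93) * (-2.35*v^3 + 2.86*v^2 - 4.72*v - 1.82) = 5.3815*v^5 + 4.6836*v^4 - 7.3975*v^3 + 32.2492*v^2 - 0.409999999999998*v - 3.5126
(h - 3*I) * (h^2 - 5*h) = h^3 - 5*h^2 - 3*I*h^2 + 15*I*h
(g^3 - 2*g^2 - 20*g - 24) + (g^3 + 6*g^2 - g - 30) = 2*g^3 + 4*g^2 - 21*g - 54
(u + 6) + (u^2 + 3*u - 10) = u^2 + 4*u - 4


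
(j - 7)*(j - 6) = j^2 - 13*j + 42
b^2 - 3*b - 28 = (b - 7)*(b + 4)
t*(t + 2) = t^2 + 2*t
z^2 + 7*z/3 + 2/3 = (z + 1/3)*(z + 2)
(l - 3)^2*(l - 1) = l^3 - 7*l^2 + 15*l - 9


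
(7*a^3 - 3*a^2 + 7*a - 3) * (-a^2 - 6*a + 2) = -7*a^5 - 39*a^4 + 25*a^3 - 45*a^2 + 32*a - 6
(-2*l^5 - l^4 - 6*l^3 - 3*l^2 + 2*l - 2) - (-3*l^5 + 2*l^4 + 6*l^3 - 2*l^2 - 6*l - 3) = l^5 - 3*l^4 - 12*l^3 - l^2 + 8*l + 1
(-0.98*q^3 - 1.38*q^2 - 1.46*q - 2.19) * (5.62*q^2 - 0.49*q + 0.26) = -5.5076*q^5 - 7.2754*q^4 - 7.7838*q^3 - 11.9512*q^2 + 0.6935*q - 0.5694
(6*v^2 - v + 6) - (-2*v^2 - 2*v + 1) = 8*v^2 + v + 5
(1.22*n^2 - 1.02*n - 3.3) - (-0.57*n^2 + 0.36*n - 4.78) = 1.79*n^2 - 1.38*n + 1.48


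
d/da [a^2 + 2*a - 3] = 2*a + 2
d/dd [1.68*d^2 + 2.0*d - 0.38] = 3.36*d + 2.0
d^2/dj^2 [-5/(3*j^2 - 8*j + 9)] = 10*(9*j^2 - 24*j - 4*(3*j - 4)^2 + 27)/(3*j^2 - 8*j + 9)^3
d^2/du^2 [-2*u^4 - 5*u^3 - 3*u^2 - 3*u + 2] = -24*u^2 - 30*u - 6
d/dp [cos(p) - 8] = -sin(p)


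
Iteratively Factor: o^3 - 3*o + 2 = (o - 1)*(o^2 + o - 2) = (o - 1)^2*(o + 2)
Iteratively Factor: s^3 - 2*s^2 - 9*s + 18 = (s + 3)*(s^2 - 5*s + 6) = (s - 2)*(s + 3)*(s - 3)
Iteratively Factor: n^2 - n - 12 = (n + 3)*(n - 4)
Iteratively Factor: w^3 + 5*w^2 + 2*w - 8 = (w + 2)*(w^2 + 3*w - 4) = (w + 2)*(w + 4)*(w - 1)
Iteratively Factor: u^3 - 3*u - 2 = (u + 1)*(u^2 - u - 2) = (u - 2)*(u + 1)*(u + 1)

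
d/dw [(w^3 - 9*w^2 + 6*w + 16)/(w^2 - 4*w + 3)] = (w^4 - 8*w^3 + 39*w^2 - 86*w + 82)/(w^4 - 8*w^3 + 22*w^2 - 24*w + 9)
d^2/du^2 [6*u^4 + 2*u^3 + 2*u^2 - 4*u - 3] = 72*u^2 + 12*u + 4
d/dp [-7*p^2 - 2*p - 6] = -14*p - 2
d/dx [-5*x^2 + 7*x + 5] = 7 - 10*x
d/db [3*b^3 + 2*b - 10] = 9*b^2 + 2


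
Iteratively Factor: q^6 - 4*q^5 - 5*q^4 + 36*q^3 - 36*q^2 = (q - 2)*(q^5 - 2*q^4 - 9*q^3 + 18*q^2) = q*(q - 2)*(q^4 - 2*q^3 - 9*q^2 + 18*q) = q*(q - 2)^2*(q^3 - 9*q) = q*(q - 3)*(q - 2)^2*(q^2 + 3*q) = q*(q - 3)*(q - 2)^2*(q + 3)*(q)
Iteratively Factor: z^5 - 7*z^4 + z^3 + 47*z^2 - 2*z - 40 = (z + 2)*(z^4 - 9*z^3 + 19*z^2 + 9*z - 20) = (z - 1)*(z + 2)*(z^3 - 8*z^2 + 11*z + 20) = (z - 1)*(z + 1)*(z + 2)*(z^2 - 9*z + 20) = (z - 5)*(z - 1)*(z + 1)*(z + 2)*(z - 4)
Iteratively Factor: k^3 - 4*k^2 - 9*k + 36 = (k + 3)*(k^2 - 7*k + 12) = (k - 3)*(k + 3)*(k - 4)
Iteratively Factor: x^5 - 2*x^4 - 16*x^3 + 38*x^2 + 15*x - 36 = (x + 1)*(x^4 - 3*x^3 - 13*x^2 + 51*x - 36) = (x - 3)*(x + 1)*(x^3 - 13*x + 12) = (x - 3)*(x + 1)*(x + 4)*(x^2 - 4*x + 3) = (x - 3)*(x - 1)*(x + 1)*(x + 4)*(x - 3)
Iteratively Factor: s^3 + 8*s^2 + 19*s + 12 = (s + 1)*(s^2 + 7*s + 12) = (s + 1)*(s + 3)*(s + 4)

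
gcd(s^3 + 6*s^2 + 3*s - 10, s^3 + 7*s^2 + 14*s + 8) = s + 2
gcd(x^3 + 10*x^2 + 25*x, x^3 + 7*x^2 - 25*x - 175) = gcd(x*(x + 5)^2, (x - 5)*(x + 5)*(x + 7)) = x + 5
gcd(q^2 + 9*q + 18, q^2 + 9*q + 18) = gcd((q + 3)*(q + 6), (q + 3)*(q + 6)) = q^2 + 9*q + 18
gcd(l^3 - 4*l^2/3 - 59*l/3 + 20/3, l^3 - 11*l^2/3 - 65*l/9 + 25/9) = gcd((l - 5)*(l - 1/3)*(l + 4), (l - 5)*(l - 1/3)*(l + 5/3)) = l^2 - 16*l/3 + 5/3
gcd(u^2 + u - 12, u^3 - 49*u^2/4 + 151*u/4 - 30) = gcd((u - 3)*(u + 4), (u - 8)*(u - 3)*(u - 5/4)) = u - 3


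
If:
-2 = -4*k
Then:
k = 1/2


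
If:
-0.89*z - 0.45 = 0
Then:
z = -0.51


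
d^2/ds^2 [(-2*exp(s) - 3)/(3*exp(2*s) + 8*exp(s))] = 6*(-3*exp(3*s) - 10*exp(2*s) - 36*exp(s) - 32)*exp(-s)/(27*exp(3*s) + 216*exp(2*s) + 576*exp(s) + 512)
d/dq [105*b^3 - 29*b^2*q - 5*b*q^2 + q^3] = -29*b^2 - 10*b*q + 3*q^2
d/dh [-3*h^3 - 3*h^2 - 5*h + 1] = -9*h^2 - 6*h - 5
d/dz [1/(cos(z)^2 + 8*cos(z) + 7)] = 2*(cos(z) + 4)*sin(z)/(cos(z)^2 + 8*cos(z) + 7)^2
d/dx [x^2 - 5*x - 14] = 2*x - 5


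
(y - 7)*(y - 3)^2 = y^3 - 13*y^2 + 51*y - 63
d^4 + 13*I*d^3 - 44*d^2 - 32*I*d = d*(d + I)*(d + 4*I)*(d + 8*I)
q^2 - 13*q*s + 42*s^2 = (q - 7*s)*(q - 6*s)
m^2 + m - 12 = (m - 3)*(m + 4)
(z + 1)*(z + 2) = z^2 + 3*z + 2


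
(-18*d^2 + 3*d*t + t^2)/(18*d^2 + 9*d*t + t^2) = (-3*d + t)/(3*d + t)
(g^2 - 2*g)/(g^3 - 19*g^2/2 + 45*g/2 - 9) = 2*g*(g - 2)/(2*g^3 - 19*g^2 + 45*g - 18)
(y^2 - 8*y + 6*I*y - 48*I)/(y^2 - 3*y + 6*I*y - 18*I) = (y - 8)/(y - 3)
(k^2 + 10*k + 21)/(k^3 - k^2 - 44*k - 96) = (k + 7)/(k^2 - 4*k - 32)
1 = 1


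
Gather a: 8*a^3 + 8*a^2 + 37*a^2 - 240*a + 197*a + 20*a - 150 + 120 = 8*a^3 + 45*a^2 - 23*a - 30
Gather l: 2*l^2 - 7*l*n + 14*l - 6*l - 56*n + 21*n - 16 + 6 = 2*l^2 + l*(8 - 7*n) - 35*n - 10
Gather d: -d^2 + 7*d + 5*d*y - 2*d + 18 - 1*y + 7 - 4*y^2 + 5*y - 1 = -d^2 + d*(5*y + 5) - 4*y^2 + 4*y + 24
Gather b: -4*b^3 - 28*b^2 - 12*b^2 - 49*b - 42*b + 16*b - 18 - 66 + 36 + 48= -4*b^3 - 40*b^2 - 75*b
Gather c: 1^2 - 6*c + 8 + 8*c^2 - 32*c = 8*c^2 - 38*c + 9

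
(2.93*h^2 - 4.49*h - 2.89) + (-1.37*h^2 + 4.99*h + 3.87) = 1.56*h^2 + 0.5*h + 0.98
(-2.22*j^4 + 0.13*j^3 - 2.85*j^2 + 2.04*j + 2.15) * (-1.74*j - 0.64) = 3.8628*j^5 + 1.1946*j^4 + 4.8758*j^3 - 1.7256*j^2 - 5.0466*j - 1.376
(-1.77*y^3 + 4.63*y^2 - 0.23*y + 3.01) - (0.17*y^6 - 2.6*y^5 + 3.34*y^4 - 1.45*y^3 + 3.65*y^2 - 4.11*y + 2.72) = -0.17*y^6 + 2.6*y^5 - 3.34*y^4 - 0.32*y^3 + 0.98*y^2 + 3.88*y + 0.29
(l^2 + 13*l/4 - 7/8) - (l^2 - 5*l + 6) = 33*l/4 - 55/8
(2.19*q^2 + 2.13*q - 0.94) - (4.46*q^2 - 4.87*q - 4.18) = -2.27*q^2 + 7.0*q + 3.24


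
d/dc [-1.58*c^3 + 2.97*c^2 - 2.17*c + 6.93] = -4.74*c^2 + 5.94*c - 2.17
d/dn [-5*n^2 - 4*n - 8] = -10*n - 4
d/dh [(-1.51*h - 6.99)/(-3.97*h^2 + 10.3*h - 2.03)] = (-5.9947*h^2 - 55.5006*h + 75.0623)/(15.7609*h^4 - 81.782*h^3 + 122.2082*h^2 - 41.818*h + 4.1209)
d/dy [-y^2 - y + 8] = -2*y - 1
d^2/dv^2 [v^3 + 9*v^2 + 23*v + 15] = 6*v + 18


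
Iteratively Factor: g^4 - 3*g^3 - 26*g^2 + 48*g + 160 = (g + 4)*(g^3 - 7*g^2 + 2*g + 40) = (g - 4)*(g + 4)*(g^2 - 3*g - 10) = (g - 5)*(g - 4)*(g + 4)*(g + 2)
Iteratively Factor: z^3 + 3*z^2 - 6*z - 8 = (z - 2)*(z^2 + 5*z + 4) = (z - 2)*(z + 1)*(z + 4)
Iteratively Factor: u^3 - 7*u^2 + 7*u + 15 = (u + 1)*(u^2 - 8*u + 15) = (u - 5)*(u + 1)*(u - 3)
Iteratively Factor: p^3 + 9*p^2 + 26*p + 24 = (p + 2)*(p^2 + 7*p + 12) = (p + 2)*(p + 3)*(p + 4)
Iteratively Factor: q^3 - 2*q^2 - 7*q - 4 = (q - 4)*(q^2 + 2*q + 1) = (q - 4)*(q + 1)*(q + 1)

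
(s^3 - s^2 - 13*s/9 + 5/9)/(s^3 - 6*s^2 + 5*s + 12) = (s^2 - 2*s + 5/9)/(s^2 - 7*s + 12)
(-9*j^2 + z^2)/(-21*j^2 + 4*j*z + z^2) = (3*j + z)/(7*j + z)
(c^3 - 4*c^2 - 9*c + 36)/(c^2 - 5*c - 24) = (c^2 - 7*c + 12)/(c - 8)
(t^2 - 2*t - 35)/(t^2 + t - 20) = (t - 7)/(t - 4)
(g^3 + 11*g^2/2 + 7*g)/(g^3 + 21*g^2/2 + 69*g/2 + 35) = g/(g + 5)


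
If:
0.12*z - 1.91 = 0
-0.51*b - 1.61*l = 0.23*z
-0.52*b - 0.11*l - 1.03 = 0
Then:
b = -1.61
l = -1.76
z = 15.92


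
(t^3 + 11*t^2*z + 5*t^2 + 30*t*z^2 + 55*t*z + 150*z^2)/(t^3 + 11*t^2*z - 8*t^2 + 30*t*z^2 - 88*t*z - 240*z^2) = (t + 5)/(t - 8)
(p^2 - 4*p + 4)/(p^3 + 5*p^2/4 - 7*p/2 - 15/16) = 16*(p^2 - 4*p + 4)/(16*p^3 + 20*p^2 - 56*p - 15)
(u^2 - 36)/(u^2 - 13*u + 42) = (u + 6)/(u - 7)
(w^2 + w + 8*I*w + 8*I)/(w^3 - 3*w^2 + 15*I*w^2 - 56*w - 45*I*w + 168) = (w + 1)/(w^2 + w*(-3 + 7*I) - 21*I)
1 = 1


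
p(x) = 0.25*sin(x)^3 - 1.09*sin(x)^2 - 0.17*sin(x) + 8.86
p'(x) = 0.75*sin(x)^2*cos(x) - 2.18*sin(x)*cos(x) - 0.17*cos(x)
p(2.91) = 8.77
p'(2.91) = 0.61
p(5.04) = 7.83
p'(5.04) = 0.83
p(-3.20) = 8.85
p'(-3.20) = 0.29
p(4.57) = 7.72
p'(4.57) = -0.39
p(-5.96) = 8.70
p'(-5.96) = -0.75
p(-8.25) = 7.89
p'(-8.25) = -0.96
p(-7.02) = 8.41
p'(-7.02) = 1.21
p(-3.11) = 8.86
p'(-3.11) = 0.10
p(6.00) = 8.82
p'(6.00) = 0.48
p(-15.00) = 8.44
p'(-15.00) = -1.19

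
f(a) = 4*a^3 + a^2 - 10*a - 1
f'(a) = 12*a^2 + 2*a - 10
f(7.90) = 1954.57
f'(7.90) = 754.72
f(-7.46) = -1531.39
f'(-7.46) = 642.90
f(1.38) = -2.38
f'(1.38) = 15.61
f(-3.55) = -131.85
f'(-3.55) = 134.13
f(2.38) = 34.79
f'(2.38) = 62.73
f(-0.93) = 5.95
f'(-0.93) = -1.48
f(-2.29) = -20.89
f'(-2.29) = 48.35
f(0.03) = -1.30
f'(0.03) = -9.93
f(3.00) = 86.00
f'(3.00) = 104.00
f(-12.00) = -6649.00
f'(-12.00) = 1694.00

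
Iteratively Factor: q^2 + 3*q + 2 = (q + 1)*(q + 2)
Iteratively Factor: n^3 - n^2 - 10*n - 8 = (n - 4)*(n^2 + 3*n + 2) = (n - 4)*(n + 2)*(n + 1)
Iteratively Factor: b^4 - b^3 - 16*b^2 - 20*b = (b - 5)*(b^3 + 4*b^2 + 4*b) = (b - 5)*(b + 2)*(b^2 + 2*b) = (b - 5)*(b + 2)^2*(b)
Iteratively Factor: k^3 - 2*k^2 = (k)*(k^2 - 2*k) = k*(k - 2)*(k)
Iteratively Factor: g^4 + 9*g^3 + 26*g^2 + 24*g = (g + 3)*(g^3 + 6*g^2 + 8*g) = (g + 3)*(g + 4)*(g^2 + 2*g) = g*(g + 3)*(g + 4)*(g + 2)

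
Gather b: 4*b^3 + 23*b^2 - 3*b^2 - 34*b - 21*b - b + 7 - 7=4*b^3 + 20*b^2 - 56*b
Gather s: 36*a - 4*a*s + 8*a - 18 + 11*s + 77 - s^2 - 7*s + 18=44*a - s^2 + s*(4 - 4*a) + 77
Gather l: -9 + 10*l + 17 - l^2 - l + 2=-l^2 + 9*l + 10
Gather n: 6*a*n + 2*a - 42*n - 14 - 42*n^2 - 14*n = 2*a - 42*n^2 + n*(6*a - 56) - 14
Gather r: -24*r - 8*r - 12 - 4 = -32*r - 16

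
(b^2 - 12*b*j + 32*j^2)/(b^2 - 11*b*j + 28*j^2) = (b - 8*j)/(b - 7*j)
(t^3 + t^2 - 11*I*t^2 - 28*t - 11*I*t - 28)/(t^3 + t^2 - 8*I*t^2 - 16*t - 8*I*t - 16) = (t - 7*I)/(t - 4*I)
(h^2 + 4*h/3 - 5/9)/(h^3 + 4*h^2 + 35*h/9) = (3*h - 1)/(h*(3*h + 7))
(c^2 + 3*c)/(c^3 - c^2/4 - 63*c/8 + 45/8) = 8*c/(8*c^2 - 26*c + 15)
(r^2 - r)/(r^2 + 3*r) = (r - 1)/(r + 3)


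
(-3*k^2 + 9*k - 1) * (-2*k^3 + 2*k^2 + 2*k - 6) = 6*k^5 - 24*k^4 + 14*k^3 + 34*k^2 - 56*k + 6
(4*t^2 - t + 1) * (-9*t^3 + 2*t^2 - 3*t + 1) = -36*t^5 + 17*t^4 - 23*t^3 + 9*t^2 - 4*t + 1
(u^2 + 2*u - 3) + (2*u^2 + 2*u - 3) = 3*u^2 + 4*u - 6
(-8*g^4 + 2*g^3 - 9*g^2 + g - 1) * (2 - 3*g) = 24*g^5 - 22*g^4 + 31*g^3 - 21*g^2 + 5*g - 2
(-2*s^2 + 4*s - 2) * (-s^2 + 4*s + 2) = 2*s^4 - 12*s^3 + 14*s^2 - 4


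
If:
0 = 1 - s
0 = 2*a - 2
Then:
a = 1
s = 1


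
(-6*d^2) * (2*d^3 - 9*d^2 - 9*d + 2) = -12*d^5 + 54*d^4 + 54*d^3 - 12*d^2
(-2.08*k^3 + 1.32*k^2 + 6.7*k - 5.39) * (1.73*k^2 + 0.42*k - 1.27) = -3.5984*k^5 + 1.41*k^4 + 14.787*k^3 - 8.1871*k^2 - 10.7728*k + 6.8453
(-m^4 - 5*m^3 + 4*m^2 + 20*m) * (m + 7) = -m^5 - 12*m^4 - 31*m^3 + 48*m^2 + 140*m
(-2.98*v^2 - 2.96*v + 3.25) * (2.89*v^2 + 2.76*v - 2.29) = -8.6122*v^4 - 16.7792*v^3 + 8.0471*v^2 + 15.7484*v - 7.4425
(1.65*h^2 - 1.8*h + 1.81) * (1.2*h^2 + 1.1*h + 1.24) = 1.98*h^4 - 0.345*h^3 + 2.238*h^2 - 0.241*h + 2.2444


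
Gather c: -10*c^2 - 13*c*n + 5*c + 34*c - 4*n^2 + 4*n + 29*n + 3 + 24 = -10*c^2 + c*(39 - 13*n) - 4*n^2 + 33*n + 27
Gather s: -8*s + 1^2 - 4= -8*s - 3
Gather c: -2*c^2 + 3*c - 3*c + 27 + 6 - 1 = 32 - 2*c^2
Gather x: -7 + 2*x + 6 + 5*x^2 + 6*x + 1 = 5*x^2 + 8*x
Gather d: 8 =8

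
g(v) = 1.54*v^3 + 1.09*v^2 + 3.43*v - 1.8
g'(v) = 4.62*v^2 + 2.18*v + 3.43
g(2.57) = 40.36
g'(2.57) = 39.55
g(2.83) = 51.54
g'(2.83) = 46.60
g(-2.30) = -22.66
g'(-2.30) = 22.86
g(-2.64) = -31.59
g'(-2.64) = 29.87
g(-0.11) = -2.17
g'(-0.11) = 3.25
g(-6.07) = -326.88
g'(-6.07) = 160.42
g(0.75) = 2.04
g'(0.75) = 7.66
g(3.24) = 73.13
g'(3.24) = 58.99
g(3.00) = 59.88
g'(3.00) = 51.55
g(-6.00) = -315.78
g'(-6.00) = 156.67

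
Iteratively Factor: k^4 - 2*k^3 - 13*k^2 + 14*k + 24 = (k + 1)*(k^3 - 3*k^2 - 10*k + 24) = (k - 2)*(k + 1)*(k^2 - k - 12) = (k - 2)*(k + 1)*(k + 3)*(k - 4)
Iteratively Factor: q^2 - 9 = (q + 3)*(q - 3)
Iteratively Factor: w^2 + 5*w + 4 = (w + 1)*(w + 4)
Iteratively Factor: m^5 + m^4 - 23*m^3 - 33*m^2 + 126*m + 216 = (m - 4)*(m^4 + 5*m^3 - 3*m^2 - 45*m - 54) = (m - 4)*(m - 3)*(m^3 + 8*m^2 + 21*m + 18) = (m - 4)*(m - 3)*(m + 3)*(m^2 + 5*m + 6) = (m - 4)*(m - 3)*(m + 3)^2*(m + 2)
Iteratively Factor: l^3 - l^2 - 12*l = (l + 3)*(l^2 - 4*l) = l*(l + 3)*(l - 4)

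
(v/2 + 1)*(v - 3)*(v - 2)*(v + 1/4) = v^4/2 - 11*v^3/8 - 19*v^2/8 + 11*v/2 + 3/2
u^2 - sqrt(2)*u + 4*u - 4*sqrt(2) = (u + 4)*(u - sqrt(2))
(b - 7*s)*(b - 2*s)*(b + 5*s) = b^3 - 4*b^2*s - 31*b*s^2 + 70*s^3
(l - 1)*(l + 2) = l^2 + l - 2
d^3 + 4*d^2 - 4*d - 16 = (d - 2)*(d + 2)*(d + 4)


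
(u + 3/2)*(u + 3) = u^2 + 9*u/2 + 9/2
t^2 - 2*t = t*(t - 2)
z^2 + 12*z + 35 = (z + 5)*(z + 7)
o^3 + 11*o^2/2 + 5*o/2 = o*(o + 1/2)*(o + 5)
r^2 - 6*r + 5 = (r - 5)*(r - 1)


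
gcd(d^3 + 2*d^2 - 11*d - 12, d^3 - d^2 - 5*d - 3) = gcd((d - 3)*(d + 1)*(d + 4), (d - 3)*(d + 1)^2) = d^2 - 2*d - 3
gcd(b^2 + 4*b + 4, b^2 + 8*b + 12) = b + 2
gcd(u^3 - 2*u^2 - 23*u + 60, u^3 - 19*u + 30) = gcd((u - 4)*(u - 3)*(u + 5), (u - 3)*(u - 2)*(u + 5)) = u^2 + 2*u - 15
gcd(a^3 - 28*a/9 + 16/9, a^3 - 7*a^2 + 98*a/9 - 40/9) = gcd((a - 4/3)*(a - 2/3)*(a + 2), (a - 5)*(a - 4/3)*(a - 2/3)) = a^2 - 2*a + 8/9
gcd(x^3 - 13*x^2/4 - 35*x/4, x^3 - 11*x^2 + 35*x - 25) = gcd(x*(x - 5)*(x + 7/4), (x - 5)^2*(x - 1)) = x - 5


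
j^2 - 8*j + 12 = (j - 6)*(j - 2)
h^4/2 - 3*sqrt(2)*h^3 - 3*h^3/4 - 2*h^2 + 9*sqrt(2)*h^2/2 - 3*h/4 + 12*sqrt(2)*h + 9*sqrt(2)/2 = (h/2 + 1/2)*(h - 3)*(h + 1/2)*(h - 6*sqrt(2))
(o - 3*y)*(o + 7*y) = o^2 + 4*o*y - 21*y^2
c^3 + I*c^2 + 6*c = c*(c - 2*I)*(c + 3*I)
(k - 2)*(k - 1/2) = k^2 - 5*k/2 + 1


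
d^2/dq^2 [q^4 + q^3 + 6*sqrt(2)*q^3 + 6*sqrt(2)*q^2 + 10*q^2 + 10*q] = 12*q^2 + 6*q + 36*sqrt(2)*q + 12*sqrt(2) + 20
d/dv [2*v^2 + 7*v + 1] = 4*v + 7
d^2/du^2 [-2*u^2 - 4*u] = -4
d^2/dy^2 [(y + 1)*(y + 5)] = 2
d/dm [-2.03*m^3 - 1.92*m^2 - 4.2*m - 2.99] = -6.09*m^2 - 3.84*m - 4.2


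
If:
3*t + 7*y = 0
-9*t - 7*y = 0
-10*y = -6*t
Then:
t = 0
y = 0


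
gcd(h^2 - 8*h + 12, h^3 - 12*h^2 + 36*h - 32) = h - 2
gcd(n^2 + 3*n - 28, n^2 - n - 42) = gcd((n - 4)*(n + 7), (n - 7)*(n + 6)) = 1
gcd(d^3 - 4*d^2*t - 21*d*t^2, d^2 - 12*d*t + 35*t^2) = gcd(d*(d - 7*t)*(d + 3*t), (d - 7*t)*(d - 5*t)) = -d + 7*t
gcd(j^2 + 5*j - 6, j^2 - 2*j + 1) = j - 1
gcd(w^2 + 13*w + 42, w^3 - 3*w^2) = 1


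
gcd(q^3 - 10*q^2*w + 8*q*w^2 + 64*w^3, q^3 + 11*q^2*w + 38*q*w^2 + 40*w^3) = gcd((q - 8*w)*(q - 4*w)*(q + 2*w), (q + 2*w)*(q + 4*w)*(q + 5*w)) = q + 2*w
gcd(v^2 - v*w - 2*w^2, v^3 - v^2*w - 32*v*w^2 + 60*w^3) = v - 2*w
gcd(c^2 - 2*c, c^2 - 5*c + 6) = c - 2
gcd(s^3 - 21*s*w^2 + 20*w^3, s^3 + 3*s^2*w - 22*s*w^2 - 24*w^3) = s - 4*w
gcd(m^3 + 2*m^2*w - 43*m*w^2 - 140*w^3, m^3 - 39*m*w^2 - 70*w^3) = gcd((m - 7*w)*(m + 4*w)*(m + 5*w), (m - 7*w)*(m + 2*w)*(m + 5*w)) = -m^2 + 2*m*w + 35*w^2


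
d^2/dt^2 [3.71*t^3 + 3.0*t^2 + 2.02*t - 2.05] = 22.26*t + 6.0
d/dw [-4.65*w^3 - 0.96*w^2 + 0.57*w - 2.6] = -13.95*w^2 - 1.92*w + 0.57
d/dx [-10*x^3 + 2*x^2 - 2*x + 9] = -30*x^2 + 4*x - 2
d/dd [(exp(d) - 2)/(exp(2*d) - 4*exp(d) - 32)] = (-2*(exp(d) - 2)^2 + exp(2*d) - 4*exp(d) - 32)*exp(d)/(-exp(2*d) + 4*exp(d) + 32)^2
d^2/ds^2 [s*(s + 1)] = 2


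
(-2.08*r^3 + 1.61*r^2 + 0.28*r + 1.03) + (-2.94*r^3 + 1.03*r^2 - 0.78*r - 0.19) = -5.02*r^3 + 2.64*r^2 - 0.5*r + 0.84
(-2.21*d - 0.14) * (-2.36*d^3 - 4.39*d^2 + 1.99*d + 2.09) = 5.2156*d^4 + 10.0323*d^3 - 3.7833*d^2 - 4.8975*d - 0.2926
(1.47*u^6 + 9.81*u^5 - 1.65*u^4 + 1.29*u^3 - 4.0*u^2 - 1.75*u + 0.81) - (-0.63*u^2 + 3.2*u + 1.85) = 1.47*u^6 + 9.81*u^5 - 1.65*u^4 + 1.29*u^3 - 3.37*u^2 - 4.95*u - 1.04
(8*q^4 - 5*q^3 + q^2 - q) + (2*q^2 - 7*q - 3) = 8*q^4 - 5*q^3 + 3*q^2 - 8*q - 3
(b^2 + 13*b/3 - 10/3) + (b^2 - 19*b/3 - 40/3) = 2*b^2 - 2*b - 50/3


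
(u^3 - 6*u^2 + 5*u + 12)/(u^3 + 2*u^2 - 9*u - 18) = (u^2 - 3*u - 4)/(u^2 + 5*u + 6)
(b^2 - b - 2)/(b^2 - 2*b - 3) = (b - 2)/(b - 3)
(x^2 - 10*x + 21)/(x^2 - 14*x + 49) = (x - 3)/(x - 7)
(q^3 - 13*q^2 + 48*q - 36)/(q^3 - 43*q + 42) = (q - 6)/(q + 7)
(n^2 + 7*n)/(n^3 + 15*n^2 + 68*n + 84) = n/(n^2 + 8*n + 12)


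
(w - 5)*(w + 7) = w^2 + 2*w - 35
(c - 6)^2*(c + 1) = c^3 - 11*c^2 + 24*c + 36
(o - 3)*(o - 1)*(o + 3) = o^3 - o^2 - 9*o + 9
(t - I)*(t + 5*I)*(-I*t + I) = -I*t^3 + 4*t^2 + I*t^2 - 4*t - 5*I*t + 5*I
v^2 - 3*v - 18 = (v - 6)*(v + 3)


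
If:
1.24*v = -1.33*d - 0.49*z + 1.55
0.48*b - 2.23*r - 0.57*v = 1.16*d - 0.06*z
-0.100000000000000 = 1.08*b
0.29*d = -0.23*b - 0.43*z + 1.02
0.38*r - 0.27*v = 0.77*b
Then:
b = -0.09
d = 0.21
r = -0.10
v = 0.12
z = 2.28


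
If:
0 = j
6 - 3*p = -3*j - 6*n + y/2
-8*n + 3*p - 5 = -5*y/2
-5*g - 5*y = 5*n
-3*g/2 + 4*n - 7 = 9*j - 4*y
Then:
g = -14/11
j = 0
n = 39/44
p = 89/24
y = 17/44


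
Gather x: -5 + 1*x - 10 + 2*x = 3*x - 15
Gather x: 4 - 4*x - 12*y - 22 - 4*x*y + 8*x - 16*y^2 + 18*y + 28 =x*(4 - 4*y) - 16*y^2 + 6*y + 10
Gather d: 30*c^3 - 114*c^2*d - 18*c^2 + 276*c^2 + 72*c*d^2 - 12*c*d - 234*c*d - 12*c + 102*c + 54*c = 30*c^3 + 258*c^2 + 72*c*d^2 + 144*c + d*(-114*c^2 - 246*c)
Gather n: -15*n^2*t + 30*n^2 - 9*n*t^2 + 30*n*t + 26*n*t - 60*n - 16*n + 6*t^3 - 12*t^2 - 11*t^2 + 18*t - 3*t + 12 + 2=n^2*(30 - 15*t) + n*(-9*t^2 + 56*t - 76) + 6*t^3 - 23*t^2 + 15*t + 14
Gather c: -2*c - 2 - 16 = -2*c - 18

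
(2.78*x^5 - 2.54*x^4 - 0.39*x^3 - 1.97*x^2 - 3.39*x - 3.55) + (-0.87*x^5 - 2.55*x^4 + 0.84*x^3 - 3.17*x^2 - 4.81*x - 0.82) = 1.91*x^5 - 5.09*x^4 + 0.45*x^3 - 5.14*x^2 - 8.2*x - 4.37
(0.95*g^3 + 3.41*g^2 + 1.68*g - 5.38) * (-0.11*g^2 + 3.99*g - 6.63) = -0.1045*g^5 + 3.4154*g^4 + 7.1226*g^3 - 15.3133*g^2 - 32.6046*g + 35.6694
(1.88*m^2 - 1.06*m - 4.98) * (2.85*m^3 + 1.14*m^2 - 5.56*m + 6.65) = 5.358*m^5 - 0.877800000000001*m^4 - 25.8542*m^3 + 12.7184*m^2 + 20.6398*m - 33.117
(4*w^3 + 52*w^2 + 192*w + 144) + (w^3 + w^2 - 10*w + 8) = 5*w^3 + 53*w^2 + 182*w + 152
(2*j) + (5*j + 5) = 7*j + 5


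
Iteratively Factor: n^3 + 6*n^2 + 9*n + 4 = (n + 1)*(n^2 + 5*n + 4) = (n + 1)^2*(n + 4)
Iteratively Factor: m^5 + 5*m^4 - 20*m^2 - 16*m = (m + 2)*(m^4 + 3*m^3 - 6*m^2 - 8*m) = (m - 2)*(m + 2)*(m^3 + 5*m^2 + 4*m) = (m - 2)*(m + 1)*(m + 2)*(m^2 + 4*m) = (m - 2)*(m + 1)*(m + 2)*(m + 4)*(m)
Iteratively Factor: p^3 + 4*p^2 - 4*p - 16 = (p - 2)*(p^2 + 6*p + 8) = (p - 2)*(p + 4)*(p + 2)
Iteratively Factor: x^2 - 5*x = (x)*(x - 5)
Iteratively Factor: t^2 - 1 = (t - 1)*(t + 1)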